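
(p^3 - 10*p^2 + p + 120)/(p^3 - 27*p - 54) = (p^2 - 13*p + 40)/(p^2 - 3*p - 18)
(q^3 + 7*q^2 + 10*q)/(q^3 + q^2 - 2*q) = (q + 5)/(q - 1)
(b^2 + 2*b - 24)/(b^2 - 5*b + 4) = (b + 6)/(b - 1)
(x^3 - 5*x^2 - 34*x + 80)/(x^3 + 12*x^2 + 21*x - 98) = (x^2 - 3*x - 40)/(x^2 + 14*x + 49)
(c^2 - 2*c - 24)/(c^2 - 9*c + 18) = (c + 4)/(c - 3)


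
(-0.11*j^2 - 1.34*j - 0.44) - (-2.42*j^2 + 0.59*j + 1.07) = 2.31*j^2 - 1.93*j - 1.51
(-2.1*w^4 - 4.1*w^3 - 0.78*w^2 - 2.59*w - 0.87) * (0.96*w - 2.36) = -2.016*w^5 + 1.02*w^4 + 8.9272*w^3 - 0.6456*w^2 + 5.2772*w + 2.0532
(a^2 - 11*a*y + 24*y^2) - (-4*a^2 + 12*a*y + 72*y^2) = 5*a^2 - 23*a*y - 48*y^2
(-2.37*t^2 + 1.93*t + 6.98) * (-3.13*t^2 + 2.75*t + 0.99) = 7.4181*t^4 - 12.5584*t^3 - 18.8862*t^2 + 21.1057*t + 6.9102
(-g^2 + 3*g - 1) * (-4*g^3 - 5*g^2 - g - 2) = 4*g^5 - 7*g^4 - 10*g^3 + 4*g^2 - 5*g + 2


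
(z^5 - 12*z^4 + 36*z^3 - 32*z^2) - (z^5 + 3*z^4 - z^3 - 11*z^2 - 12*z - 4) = -15*z^4 + 37*z^3 - 21*z^2 + 12*z + 4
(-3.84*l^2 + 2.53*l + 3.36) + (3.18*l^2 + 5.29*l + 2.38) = -0.66*l^2 + 7.82*l + 5.74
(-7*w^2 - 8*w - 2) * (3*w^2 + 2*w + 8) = -21*w^4 - 38*w^3 - 78*w^2 - 68*w - 16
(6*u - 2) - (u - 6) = 5*u + 4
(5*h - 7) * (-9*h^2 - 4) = -45*h^3 + 63*h^2 - 20*h + 28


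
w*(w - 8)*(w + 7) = w^3 - w^2 - 56*w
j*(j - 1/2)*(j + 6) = j^3 + 11*j^2/2 - 3*j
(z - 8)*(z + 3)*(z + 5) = z^3 - 49*z - 120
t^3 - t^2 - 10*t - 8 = (t - 4)*(t + 1)*(t + 2)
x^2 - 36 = (x - 6)*(x + 6)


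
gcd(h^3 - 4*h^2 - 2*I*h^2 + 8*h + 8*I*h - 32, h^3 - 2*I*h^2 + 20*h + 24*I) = h + 2*I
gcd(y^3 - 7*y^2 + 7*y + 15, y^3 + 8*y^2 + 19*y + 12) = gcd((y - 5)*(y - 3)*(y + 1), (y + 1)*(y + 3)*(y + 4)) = y + 1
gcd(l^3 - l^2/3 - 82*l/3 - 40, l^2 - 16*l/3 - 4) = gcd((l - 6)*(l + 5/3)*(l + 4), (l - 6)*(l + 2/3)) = l - 6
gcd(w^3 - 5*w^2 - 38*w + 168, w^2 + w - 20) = w - 4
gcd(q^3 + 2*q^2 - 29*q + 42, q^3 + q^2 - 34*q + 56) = q^2 + 5*q - 14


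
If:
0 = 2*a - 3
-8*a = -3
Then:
No Solution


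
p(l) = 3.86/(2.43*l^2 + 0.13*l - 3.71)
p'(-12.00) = 0.00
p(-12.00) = 0.01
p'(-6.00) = 0.02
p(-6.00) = 0.05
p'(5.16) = -0.03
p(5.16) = 0.06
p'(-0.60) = 1.27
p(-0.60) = -1.33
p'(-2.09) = 0.88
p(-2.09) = 0.58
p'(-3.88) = 0.07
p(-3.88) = 0.12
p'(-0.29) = 0.39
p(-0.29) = -1.09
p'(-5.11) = 0.03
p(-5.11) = 0.07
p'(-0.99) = 8.51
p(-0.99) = -2.65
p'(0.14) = -0.24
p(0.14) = -1.06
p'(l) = 3.86*(-4.86*l - 0.13)/(2.43*l^2 + 0.13*l - 3.71)^2 = (-18.7596*l - 0.5018)/(2.43*l^2 + 0.13*l - 3.71)^2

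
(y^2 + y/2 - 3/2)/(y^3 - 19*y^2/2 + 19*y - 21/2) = (2*y + 3)/(2*y^2 - 17*y + 21)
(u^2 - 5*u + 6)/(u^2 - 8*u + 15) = (u - 2)/(u - 5)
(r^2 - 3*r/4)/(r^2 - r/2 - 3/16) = 4*r/(4*r + 1)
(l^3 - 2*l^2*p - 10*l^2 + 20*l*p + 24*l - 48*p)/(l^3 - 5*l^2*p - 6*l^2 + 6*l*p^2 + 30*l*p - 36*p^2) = (4 - l)/(-l + 3*p)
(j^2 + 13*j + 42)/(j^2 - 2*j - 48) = (j + 7)/(j - 8)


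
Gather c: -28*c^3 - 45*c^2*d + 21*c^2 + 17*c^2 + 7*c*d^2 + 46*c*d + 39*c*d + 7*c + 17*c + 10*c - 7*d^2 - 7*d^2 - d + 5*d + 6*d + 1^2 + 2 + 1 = -28*c^3 + c^2*(38 - 45*d) + c*(7*d^2 + 85*d + 34) - 14*d^2 + 10*d + 4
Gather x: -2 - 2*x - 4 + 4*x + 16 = 2*x + 10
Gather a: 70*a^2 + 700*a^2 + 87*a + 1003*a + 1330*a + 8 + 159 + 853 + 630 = 770*a^2 + 2420*a + 1650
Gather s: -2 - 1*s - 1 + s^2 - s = s^2 - 2*s - 3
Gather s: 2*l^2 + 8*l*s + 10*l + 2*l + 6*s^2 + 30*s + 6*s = 2*l^2 + 12*l + 6*s^2 + s*(8*l + 36)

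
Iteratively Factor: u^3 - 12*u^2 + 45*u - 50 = (u - 2)*(u^2 - 10*u + 25) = (u - 5)*(u - 2)*(u - 5)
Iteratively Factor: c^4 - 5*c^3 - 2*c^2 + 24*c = (c - 4)*(c^3 - c^2 - 6*c) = (c - 4)*(c - 3)*(c^2 + 2*c) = c*(c - 4)*(c - 3)*(c + 2)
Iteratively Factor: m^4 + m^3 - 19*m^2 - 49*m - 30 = (m + 1)*(m^3 - 19*m - 30) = (m + 1)*(m + 3)*(m^2 - 3*m - 10) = (m - 5)*(m + 1)*(m + 3)*(m + 2)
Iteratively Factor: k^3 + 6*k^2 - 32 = (k - 2)*(k^2 + 8*k + 16) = (k - 2)*(k + 4)*(k + 4)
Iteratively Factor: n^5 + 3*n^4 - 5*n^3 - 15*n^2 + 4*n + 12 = (n - 2)*(n^4 + 5*n^3 + 5*n^2 - 5*n - 6) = (n - 2)*(n - 1)*(n^3 + 6*n^2 + 11*n + 6) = (n - 2)*(n - 1)*(n + 1)*(n^2 + 5*n + 6) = (n - 2)*(n - 1)*(n + 1)*(n + 2)*(n + 3)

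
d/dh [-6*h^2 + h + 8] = 1 - 12*h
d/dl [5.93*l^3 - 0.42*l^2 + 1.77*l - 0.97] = 17.79*l^2 - 0.84*l + 1.77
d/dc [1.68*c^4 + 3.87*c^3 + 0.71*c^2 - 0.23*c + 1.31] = 6.72*c^3 + 11.61*c^2 + 1.42*c - 0.23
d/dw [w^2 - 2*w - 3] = 2*w - 2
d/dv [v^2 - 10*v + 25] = 2*v - 10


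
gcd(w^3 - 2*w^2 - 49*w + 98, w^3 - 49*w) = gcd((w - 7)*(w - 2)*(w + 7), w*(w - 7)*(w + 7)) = w^2 - 49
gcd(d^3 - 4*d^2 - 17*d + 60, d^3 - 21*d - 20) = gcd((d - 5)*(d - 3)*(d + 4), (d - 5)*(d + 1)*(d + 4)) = d^2 - d - 20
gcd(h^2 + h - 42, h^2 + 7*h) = h + 7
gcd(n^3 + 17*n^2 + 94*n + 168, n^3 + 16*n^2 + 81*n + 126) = n^2 + 13*n + 42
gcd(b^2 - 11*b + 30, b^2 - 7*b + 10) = b - 5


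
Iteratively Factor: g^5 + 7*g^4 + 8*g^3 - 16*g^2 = (g - 1)*(g^4 + 8*g^3 + 16*g^2) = g*(g - 1)*(g^3 + 8*g^2 + 16*g) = g*(g - 1)*(g + 4)*(g^2 + 4*g) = g^2*(g - 1)*(g + 4)*(g + 4)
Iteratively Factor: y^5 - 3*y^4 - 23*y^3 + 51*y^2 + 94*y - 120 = (y + 2)*(y^4 - 5*y^3 - 13*y^2 + 77*y - 60) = (y - 5)*(y + 2)*(y^3 - 13*y + 12) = (y - 5)*(y - 1)*(y + 2)*(y^2 + y - 12) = (y - 5)*(y - 3)*(y - 1)*(y + 2)*(y + 4)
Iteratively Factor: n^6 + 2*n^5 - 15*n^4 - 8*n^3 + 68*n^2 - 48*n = (n - 2)*(n^5 + 4*n^4 - 7*n^3 - 22*n^2 + 24*n) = n*(n - 2)*(n^4 + 4*n^3 - 7*n^2 - 22*n + 24) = n*(n - 2)^2*(n^3 + 6*n^2 + 5*n - 12) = n*(n - 2)^2*(n - 1)*(n^2 + 7*n + 12) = n*(n - 2)^2*(n - 1)*(n + 3)*(n + 4)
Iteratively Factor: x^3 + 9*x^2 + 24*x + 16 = (x + 1)*(x^2 + 8*x + 16) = (x + 1)*(x + 4)*(x + 4)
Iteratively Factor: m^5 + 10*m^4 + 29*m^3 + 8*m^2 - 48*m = (m + 4)*(m^4 + 6*m^3 + 5*m^2 - 12*m) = (m + 3)*(m + 4)*(m^3 + 3*m^2 - 4*m) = (m - 1)*(m + 3)*(m + 4)*(m^2 + 4*m) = (m - 1)*(m + 3)*(m + 4)^2*(m)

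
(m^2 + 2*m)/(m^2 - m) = (m + 2)/(m - 1)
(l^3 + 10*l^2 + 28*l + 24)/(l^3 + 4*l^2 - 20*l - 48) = (l + 2)/(l - 4)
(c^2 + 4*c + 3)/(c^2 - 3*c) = (c^2 + 4*c + 3)/(c*(c - 3))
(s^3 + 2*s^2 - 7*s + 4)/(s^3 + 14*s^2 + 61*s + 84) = (s^2 - 2*s + 1)/(s^2 + 10*s + 21)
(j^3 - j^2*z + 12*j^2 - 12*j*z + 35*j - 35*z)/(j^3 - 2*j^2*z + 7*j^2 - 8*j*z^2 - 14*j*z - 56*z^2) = (-j^2 + j*z - 5*j + 5*z)/(-j^2 + 2*j*z + 8*z^2)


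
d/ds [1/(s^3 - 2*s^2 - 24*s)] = (-3*s^2 + 4*s + 24)/(s^2*(-s^2 + 2*s + 24)^2)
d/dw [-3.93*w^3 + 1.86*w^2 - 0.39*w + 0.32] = -11.79*w^2 + 3.72*w - 0.39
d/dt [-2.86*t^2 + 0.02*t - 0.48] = 0.02 - 5.72*t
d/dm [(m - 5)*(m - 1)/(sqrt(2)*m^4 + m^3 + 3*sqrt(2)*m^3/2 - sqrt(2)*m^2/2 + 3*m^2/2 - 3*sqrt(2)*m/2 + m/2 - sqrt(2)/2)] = 2*(-(m - 5)*(m - 1)*(8*sqrt(2)*m^3 + 6*m^2 + 9*sqrt(2)*m^2 - 2*sqrt(2)*m + 6*m - 3*sqrt(2) + 1) + 2*(m - 3)*(2*sqrt(2)*m^4 + 2*m^3 + 3*sqrt(2)*m^3 - sqrt(2)*m^2 + 3*m^2 - 3*sqrt(2)*m + m - sqrt(2)))/(2*sqrt(2)*m^4 + 2*m^3 + 3*sqrt(2)*m^3 - sqrt(2)*m^2 + 3*m^2 - 3*sqrt(2)*m + m - sqrt(2))^2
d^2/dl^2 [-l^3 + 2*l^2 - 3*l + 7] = 4 - 6*l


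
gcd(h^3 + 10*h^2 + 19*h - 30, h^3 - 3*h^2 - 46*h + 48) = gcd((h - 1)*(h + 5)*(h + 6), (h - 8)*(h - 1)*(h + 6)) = h^2 + 5*h - 6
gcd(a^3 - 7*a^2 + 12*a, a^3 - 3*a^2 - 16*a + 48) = a^2 - 7*a + 12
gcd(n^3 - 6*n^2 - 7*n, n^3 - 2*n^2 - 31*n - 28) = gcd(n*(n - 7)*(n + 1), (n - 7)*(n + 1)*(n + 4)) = n^2 - 6*n - 7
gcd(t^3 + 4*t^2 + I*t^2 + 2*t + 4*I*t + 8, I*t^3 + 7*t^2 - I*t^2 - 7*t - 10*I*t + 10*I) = 1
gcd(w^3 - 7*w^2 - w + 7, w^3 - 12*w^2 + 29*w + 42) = w^2 - 6*w - 7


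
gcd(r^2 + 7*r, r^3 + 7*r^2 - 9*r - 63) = r + 7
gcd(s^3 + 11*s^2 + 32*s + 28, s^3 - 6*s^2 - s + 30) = s + 2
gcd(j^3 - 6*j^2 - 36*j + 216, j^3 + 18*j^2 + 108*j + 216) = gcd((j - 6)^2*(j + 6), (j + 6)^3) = j + 6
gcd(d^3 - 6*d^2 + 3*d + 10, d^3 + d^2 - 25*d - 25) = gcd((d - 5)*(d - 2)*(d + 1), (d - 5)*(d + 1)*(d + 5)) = d^2 - 4*d - 5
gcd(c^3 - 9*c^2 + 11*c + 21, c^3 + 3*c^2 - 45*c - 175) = c - 7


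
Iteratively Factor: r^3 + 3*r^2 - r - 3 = (r - 1)*(r^2 + 4*r + 3) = (r - 1)*(r + 1)*(r + 3)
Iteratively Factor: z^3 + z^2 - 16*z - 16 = (z + 1)*(z^2 - 16) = (z + 1)*(z + 4)*(z - 4)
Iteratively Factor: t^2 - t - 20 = (t + 4)*(t - 5)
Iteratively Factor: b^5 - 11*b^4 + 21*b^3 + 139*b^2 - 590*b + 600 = (b - 2)*(b^4 - 9*b^3 + 3*b^2 + 145*b - 300) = (b - 2)*(b + 4)*(b^3 - 13*b^2 + 55*b - 75) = (b - 5)*(b - 2)*(b + 4)*(b^2 - 8*b + 15) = (b - 5)*(b - 3)*(b - 2)*(b + 4)*(b - 5)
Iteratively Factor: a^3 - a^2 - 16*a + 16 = (a + 4)*(a^2 - 5*a + 4) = (a - 4)*(a + 4)*(a - 1)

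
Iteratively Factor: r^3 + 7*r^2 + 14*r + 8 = (r + 2)*(r^2 + 5*r + 4) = (r + 2)*(r + 4)*(r + 1)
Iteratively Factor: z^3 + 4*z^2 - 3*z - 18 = (z + 3)*(z^2 + z - 6) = (z + 3)^2*(z - 2)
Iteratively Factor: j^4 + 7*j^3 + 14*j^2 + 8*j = (j)*(j^3 + 7*j^2 + 14*j + 8) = j*(j + 4)*(j^2 + 3*j + 2) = j*(j + 2)*(j + 4)*(j + 1)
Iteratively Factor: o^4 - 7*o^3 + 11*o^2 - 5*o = (o - 5)*(o^3 - 2*o^2 + o) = (o - 5)*(o - 1)*(o^2 - o) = (o - 5)*(o - 1)^2*(o)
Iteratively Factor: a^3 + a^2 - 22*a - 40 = (a + 2)*(a^2 - a - 20) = (a + 2)*(a + 4)*(a - 5)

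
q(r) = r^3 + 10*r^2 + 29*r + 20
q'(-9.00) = 92.00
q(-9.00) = -160.00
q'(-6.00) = 17.00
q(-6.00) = -10.00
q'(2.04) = 82.28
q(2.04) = 129.27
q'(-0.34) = 22.55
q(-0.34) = 11.26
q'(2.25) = 89.19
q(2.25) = 147.27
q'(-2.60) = -2.72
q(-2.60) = -5.38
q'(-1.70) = 3.67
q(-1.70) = -5.31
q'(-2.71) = -3.17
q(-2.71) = -5.05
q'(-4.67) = 1.03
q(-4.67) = 0.81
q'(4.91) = 199.52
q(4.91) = 521.84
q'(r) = 3*r^2 + 20*r + 29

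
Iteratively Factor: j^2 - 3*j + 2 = (j - 1)*(j - 2)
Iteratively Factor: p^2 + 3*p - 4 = (p - 1)*(p + 4)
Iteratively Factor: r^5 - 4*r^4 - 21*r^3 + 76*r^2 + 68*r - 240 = (r - 3)*(r^4 - r^3 - 24*r^2 + 4*r + 80) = (r - 3)*(r + 4)*(r^3 - 5*r^2 - 4*r + 20) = (r - 3)*(r - 2)*(r + 4)*(r^2 - 3*r - 10) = (r - 3)*(r - 2)*(r + 2)*(r + 4)*(r - 5)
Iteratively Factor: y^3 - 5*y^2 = (y)*(y^2 - 5*y) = y^2*(y - 5)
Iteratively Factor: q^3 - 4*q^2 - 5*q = (q + 1)*(q^2 - 5*q) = q*(q + 1)*(q - 5)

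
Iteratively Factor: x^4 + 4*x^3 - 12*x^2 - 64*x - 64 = (x + 2)*(x^3 + 2*x^2 - 16*x - 32) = (x - 4)*(x + 2)*(x^2 + 6*x + 8) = (x - 4)*(x + 2)*(x + 4)*(x + 2)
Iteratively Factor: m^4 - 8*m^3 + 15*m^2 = (m)*(m^3 - 8*m^2 + 15*m) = m*(m - 3)*(m^2 - 5*m) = m*(m - 5)*(m - 3)*(m)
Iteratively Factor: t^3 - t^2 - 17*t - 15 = (t - 5)*(t^2 + 4*t + 3) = (t - 5)*(t + 1)*(t + 3)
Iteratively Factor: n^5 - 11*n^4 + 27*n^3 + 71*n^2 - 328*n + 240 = (n - 4)*(n^4 - 7*n^3 - n^2 + 67*n - 60) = (n - 4)^2*(n^3 - 3*n^2 - 13*n + 15) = (n - 4)^2*(n - 1)*(n^2 - 2*n - 15) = (n - 4)^2*(n - 1)*(n + 3)*(n - 5)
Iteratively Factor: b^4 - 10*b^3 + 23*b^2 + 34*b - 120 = (b - 5)*(b^3 - 5*b^2 - 2*b + 24) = (b - 5)*(b - 4)*(b^2 - b - 6) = (b - 5)*(b - 4)*(b + 2)*(b - 3)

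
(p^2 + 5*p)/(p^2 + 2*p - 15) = p/(p - 3)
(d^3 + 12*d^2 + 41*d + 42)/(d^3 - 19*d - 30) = (d + 7)/(d - 5)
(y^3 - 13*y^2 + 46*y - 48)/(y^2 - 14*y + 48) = (y^2 - 5*y + 6)/(y - 6)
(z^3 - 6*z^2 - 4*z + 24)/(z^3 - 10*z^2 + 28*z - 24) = (z + 2)/(z - 2)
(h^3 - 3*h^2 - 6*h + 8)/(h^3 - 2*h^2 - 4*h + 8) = (h^2 - 5*h + 4)/(h^2 - 4*h + 4)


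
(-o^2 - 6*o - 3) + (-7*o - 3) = -o^2 - 13*o - 6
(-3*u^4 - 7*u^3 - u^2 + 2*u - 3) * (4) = -12*u^4 - 28*u^3 - 4*u^2 + 8*u - 12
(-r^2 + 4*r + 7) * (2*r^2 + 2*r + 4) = -2*r^4 + 6*r^3 + 18*r^2 + 30*r + 28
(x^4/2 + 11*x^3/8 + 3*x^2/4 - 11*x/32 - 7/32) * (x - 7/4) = x^5/2 + x^4/2 - 53*x^3/32 - 53*x^2/32 + 49*x/128 + 49/128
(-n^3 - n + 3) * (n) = -n^4 - n^2 + 3*n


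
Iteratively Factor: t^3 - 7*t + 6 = (t - 2)*(t^2 + 2*t - 3) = (t - 2)*(t - 1)*(t + 3)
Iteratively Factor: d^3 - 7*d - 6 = (d + 1)*(d^2 - d - 6) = (d + 1)*(d + 2)*(d - 3)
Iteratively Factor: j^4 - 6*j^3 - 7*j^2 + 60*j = (j - 5)*(j^3 - j^2 - 12*j) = (j - 5)*(j - 4)*(j^2 + 3*j) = (j - 5)*(j - 4)*(j + 3)*(j)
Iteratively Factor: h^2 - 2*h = (h - 2)*(h)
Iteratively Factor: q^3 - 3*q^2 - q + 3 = (q - 3)*(q^2 - 1) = (q - 3)*(q + 1)*(q - 1)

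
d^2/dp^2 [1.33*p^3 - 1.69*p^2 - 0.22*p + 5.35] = 7.98*p - 3.38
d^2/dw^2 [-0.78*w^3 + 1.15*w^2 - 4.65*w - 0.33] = 2.3 - 4.68*w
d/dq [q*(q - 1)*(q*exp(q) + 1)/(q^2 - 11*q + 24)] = (-q*(q - 1)*(2*q - 11)*(q*exp(q) + 1) + (q^2 - 11*q + 24)*(q*(q - 1)*(q + 1)*exp(q) + q*(q*exp(q) + 1) + (q - 1)*(q*exp(q) + 1)))/(q^2 - 11*q + 24)^2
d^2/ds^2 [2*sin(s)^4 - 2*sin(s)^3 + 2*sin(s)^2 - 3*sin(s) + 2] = -32*sin(s)^4 + 18*sin(s)^3 + 16*sin(s)^2 - 9*sin(s) + 4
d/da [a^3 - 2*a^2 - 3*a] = 3*a^2 - 4*a - 3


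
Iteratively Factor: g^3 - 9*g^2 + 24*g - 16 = (g - 4)*(g^2 - 5*g + 4) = (g - 4)^2*(g - 1)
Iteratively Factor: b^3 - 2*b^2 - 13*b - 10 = (b + 2)*(b^2 - 4*b - 5) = (b - 5)*(b + 2)*(b + 1)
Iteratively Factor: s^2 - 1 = (s - 1)*(s + 1)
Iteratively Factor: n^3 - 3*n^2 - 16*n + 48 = (n - 3)*(n^2 - 16) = (n - 4)*(n - 3)*(n + 4)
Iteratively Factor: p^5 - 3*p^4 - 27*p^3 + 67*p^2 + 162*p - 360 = (p + 3)*(p^4 - 6*p^3 - 9*p^2 + 94*p - 120) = (p - 2)*(p + 3)*(p^3 - 4*p^2 - 17*p + 60) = (p - 5)*(p - 2)*(p + 3)*(p^2 + p - 12) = (p - 5)*(p - 3)*(p - 2)*(p + 3)*(p + 4)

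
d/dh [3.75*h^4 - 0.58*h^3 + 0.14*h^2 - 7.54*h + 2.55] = 15.0*h^3 - 1.74*h^2 + 0.28*h - 7.54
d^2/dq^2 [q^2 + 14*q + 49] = 2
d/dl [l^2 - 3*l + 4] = 2*l - 3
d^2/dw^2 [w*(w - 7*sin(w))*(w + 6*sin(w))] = w^2*sin(w) - 4*w*cos(w) - 84*w*cos(2*w) + 6*w - 2*sin(w) - 84*sin(2*w)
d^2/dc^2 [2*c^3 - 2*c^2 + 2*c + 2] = 12*c - 4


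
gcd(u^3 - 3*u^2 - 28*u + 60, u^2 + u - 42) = u - 6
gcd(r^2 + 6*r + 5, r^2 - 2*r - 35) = r + 5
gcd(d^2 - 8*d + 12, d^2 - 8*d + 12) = d^2 - 8*d + 12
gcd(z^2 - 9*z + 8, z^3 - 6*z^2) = 1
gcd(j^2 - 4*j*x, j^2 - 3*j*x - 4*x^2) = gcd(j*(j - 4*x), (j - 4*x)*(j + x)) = -j + 4*x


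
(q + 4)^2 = q^2 + 8*q + 16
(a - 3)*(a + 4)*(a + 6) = a^3 + 7*a^2 - 6*a - 72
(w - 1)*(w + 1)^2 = w^3 + w^2 - w - 1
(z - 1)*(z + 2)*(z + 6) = z^3 + 7*z^2 + 4*z - 12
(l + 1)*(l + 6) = l^2 + 7*l + 6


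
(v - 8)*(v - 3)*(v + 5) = v^3 - 6*v^2 - 31*v + 120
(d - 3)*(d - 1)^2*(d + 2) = d^4 - 3*d^3 - 3*d^2 + 11*d - 6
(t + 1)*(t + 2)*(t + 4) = t^3 + 7*t^2 + 14*t + 8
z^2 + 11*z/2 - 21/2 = (z - 3/2)*(z + 7)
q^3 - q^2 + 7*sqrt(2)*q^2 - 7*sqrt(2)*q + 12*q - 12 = (q - 1)*(q + sqrt(2))*(q + 6*sqrt(2))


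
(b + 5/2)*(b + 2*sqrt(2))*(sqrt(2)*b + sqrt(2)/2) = sqrt(2)*b^3 + 4*b^2 + 3*sqrt(2)*b^2 + 5*sqrt(2)*b/4 + 12*b + 5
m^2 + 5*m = m*(m + 5)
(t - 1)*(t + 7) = t^2 + 6*t - 7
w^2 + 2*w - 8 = (w - 2)*(w + 4)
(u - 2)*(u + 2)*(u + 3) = u^3 + 3*u^2 - 4*u - 12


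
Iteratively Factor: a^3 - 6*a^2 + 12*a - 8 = (a - 2)*(a^2 - 4*a + 4) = (a - 2)^2*(a - 2)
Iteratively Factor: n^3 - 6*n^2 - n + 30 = (n - 3)*(n^2 - 3*n - 10) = (n - 5)*(n - 3)*(n + 2)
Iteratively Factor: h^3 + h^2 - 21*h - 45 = (h + 3)*(h^2 - 2*h - 15) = (h + 3)^2*(h - 5)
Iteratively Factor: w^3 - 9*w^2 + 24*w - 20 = (w - 2)*(w^2 - 7*w + 10) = (w - 2)^2*(w - 5)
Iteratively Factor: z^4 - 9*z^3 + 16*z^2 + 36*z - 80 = (z - 4)*(z^3 - 5*z^2 - 4*z + 20) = (z - 4)*(z - 2)*(z^2 - 3*z - 10) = (z - 4)*(z - 2)*(z + 2)*(z - 5)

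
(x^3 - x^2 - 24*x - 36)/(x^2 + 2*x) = x - 3 - 18/x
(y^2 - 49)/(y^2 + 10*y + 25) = (y^2 - 49)/(y^2 + 10*y + 25)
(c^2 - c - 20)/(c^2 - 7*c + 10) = (c + 4)/(c - 2)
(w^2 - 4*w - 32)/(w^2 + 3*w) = (w^2 - 4*w - 32)/(w*(w + 3))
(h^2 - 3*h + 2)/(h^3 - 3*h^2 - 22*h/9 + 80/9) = 9*(h - 1)/(9*h^2 - 9*h - 40)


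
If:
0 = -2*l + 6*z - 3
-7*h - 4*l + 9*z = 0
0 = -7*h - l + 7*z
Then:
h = 57/98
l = 3/7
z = 9/14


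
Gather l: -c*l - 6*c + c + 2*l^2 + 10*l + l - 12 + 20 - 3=-5*c + 2*l^2 + l*(11 - c) + 5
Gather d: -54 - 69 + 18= -105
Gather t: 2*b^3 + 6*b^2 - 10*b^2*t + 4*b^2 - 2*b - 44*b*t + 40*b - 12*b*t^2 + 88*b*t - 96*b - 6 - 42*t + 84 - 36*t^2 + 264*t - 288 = 2*b^3 + 10*b^2 - 58*b + t^2*(-12*b - 36) + t*(-10*b^2 + 44*b + 222) - 210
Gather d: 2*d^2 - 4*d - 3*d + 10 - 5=2*d^2 - 7*d + 5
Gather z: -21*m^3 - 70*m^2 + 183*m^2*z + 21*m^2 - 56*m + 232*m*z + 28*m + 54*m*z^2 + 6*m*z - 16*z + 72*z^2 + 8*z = -21*m^3 - 49*m^2 - 28*m + z^2*(54*m + 72) + z*(183*m^2 + 238*m - 8)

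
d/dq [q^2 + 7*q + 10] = 2*q + 7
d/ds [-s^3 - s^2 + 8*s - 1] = -3*s^2 - 2*s + 8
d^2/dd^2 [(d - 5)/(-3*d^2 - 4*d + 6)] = 2*(-4*(d - 5)*(3*d + 2)^2 + (9*d - 11)*(3*d^2 + 4*d - 6))/(3*d^2 + 4*d - 6)^3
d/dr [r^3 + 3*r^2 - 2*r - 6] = 3*r^2 + 6*r - 2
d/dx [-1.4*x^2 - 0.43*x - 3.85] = -2.8*x - 0.43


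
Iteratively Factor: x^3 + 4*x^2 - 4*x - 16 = (x + 2)*(x^2 + 2*x - 8) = (x - 2)*(x + 2)*(x + 4)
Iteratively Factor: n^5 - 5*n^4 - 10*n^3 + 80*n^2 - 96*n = (n - 2)*(n^4 - 3*n^3 - 16*n^2 + 48*n) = (n - 4)*(n - 2)*(n^3 + n^2 - 12*n) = n*(n - 4)*(n - 2)*(n^2 + n - 12) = n*(n - 4)*(n - 3)*(n - 2)*(n + 4)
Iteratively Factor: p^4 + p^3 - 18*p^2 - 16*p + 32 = (p - 4)*(p^3 + 5*p^2 + 2*p - 8) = (p - 4)*(p + 4)*(p^2 + p - 2) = (p - 4)*(p - 1)*(p + 4)*(p + 2)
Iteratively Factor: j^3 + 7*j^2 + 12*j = (j + 3)*(j^2 + 4*j) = (j + 3)*(j + 4)*(j)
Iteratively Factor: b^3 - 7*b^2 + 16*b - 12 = (b - 2)*(b^2 - 5*b + 6) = (b - 2)^2*(b - 3)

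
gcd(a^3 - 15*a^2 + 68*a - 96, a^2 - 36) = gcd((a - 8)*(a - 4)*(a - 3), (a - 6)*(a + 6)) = 1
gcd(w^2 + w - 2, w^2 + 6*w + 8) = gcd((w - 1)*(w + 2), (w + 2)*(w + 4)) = w + 2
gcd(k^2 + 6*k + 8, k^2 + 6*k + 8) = k^2 + 6*k + 8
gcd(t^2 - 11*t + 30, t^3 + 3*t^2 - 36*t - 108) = t - 6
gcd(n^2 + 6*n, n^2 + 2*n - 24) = n + 6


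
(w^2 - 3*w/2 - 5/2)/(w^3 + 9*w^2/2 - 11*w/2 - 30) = (w + 1)/(w^2 + 7*w + 12)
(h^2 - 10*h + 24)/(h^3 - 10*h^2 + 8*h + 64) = (h - 6)/(h^2 - 6*h - 16)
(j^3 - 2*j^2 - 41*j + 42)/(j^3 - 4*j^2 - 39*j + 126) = (j - 1)/(j - 3)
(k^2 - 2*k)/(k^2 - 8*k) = (k - 2)/(k - 8)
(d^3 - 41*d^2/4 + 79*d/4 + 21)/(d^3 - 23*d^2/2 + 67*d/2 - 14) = (4*d + 3)/(2*(2*d - 1))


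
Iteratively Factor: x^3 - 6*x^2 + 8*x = (x)*(x^2 - 6*x + 8) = x*(x - 4)*(x - 2)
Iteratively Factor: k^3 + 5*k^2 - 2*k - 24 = (k - 2)*(k^2 + 7*k + 12) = (k - 2)*(k + 3)*(k + 4)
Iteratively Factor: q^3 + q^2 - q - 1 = (q + 1)*(q^2 - 1) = (q - 1)*(q + 1)*(q + 1)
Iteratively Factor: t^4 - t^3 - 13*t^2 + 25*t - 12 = (t - 3)*(t^3 + 2*t^2 - 7*t + 4) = (t - 3)*(t - 1)*(t^2 + 3*t - 4) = (t - 3)*(t - 1)*(t + 4)*(t - 1)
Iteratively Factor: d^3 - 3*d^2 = (d)*(d^2 - 3*d) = d^2*(d - 3)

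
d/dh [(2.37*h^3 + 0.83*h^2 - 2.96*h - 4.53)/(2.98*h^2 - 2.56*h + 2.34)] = (7.0626*h^4 - 12.1344*h^3 + 23.3334*h^2 + 30.8832*h - 18.5232)/(8.8804*h^4 - 15.2576*h^3 + 20.5*h^2 - 11.9808*h + 5.4756)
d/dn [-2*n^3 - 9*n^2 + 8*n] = -6*n^2 - 18*n + 8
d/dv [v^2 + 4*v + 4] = 2*v + 4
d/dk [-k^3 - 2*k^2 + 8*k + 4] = -3*k^2 - 4*k + 8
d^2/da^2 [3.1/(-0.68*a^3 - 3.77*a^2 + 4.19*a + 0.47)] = ((12.648*a + 23.374)*(0.68*a^3 + 3.77*a^2 - 4.19*a - 0.47) - 3.1*(2.04*a^2 + 7.54*a - 4.19)*(4.08*a^2 + 15.08*a - 8.38))/(0.68*a^3 + 3.77*a^2 - 4.19*a - 0.47)^3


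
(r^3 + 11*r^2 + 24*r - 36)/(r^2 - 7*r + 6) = (r^2 + 12*r + 36)/(r - 6)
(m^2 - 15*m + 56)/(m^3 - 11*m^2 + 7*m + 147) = (m - 8)/(m^2 - 4*m - 21)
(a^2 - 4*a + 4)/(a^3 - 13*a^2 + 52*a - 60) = (a - 2)/(a^2 - 11*a + 30)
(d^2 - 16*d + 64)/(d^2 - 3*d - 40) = (d - 8)/(d + 5)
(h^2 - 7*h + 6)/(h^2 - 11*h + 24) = (h^2 - 7*h + 6)/(h^2 - 11*h + 24)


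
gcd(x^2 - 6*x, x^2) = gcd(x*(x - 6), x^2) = x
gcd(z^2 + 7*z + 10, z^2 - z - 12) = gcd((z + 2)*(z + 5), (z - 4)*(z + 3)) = 1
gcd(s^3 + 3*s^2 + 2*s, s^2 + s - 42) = 1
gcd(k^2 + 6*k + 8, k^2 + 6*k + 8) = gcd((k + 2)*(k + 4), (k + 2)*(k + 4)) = k^2 + 6*k + 8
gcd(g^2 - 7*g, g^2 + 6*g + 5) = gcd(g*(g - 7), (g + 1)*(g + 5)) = 1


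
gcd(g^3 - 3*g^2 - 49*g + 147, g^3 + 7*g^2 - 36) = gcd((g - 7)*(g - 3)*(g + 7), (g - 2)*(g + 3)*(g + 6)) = 1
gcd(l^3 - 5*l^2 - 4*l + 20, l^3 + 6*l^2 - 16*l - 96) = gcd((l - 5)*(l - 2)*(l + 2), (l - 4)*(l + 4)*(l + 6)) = 1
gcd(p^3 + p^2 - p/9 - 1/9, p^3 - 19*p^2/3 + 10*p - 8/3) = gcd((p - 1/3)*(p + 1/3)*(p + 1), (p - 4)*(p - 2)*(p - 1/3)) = p - 1/3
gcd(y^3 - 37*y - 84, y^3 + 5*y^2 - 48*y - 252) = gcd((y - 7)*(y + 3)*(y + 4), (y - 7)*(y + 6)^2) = y - 7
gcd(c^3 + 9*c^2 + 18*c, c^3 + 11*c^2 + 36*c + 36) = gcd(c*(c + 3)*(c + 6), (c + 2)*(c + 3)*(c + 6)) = c^2 + 9*c + 18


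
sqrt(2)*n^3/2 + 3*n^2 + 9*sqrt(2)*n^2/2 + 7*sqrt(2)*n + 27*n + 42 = (n + 7)*(n + 3*sqrt(2))*(sqrt(2)*n/2 + sqrt(2))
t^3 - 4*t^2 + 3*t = t*(t - 3)*(t - 1)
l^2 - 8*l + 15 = (l - 5)*(l - 3)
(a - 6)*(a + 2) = a^2 - 4*a - 12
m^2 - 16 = (m - 4)*(m + 4)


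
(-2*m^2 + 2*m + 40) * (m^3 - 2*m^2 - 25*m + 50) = -2*m^5 + 6*m^4 + 86*m^3 - 230*m^2 - 900*m + 2000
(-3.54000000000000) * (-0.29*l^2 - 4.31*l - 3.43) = 1.0266*l^2 + 15.2574*l + 12.1422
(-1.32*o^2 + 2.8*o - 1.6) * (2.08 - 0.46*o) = 0.6072*o^3 - 4.0336*o^2 + 6.56*o - 3.328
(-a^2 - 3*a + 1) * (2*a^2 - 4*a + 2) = -2*a^4 - 2*a^3 + 12*a^2 - 10*a + 2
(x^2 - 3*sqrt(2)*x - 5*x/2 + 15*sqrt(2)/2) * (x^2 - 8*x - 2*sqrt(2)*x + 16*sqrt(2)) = x^4 - 21*x^3/2 - 5*sqrt(2)*x^3 + 32*x^2 + 105*sqrt(2)*x^2/2 - 100*sqrt(2)*x - 126*x + 240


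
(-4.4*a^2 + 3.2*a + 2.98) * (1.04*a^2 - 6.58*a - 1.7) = -4.576*a^4 + 32.28*a^3 - 10.4768*a^2 - 25.0484*a - 5.066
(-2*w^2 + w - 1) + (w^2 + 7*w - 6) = -w^2 + 8*w - 7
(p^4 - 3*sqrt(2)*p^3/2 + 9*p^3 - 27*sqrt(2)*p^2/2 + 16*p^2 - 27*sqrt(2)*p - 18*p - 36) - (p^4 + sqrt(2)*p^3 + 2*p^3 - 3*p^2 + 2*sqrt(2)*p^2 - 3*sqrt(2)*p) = -5*sqrt(2)*p^3/2 + 7*p^3 - 31*sqrt(2)*p^2/2 + 19*p^2 - 24*sqrt(2)*p - 18*p - 36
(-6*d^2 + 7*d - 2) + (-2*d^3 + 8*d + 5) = -2*d^3 - 6*d^2 + 15*d + 3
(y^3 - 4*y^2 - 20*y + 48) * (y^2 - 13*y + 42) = y^5 - 17*y^4 + 74*y^3 + 140*y^2 - 1464*y + 2016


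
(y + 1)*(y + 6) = y^2 + 7*y + 6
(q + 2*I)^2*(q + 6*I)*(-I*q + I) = -I*q^4 + 10*q^3 + I*q^3 - 10*q^2 + 28*I*q^2 - 24*q - 28*I*q + 24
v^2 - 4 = (v - 2)*(v + 2)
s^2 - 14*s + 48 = (s - 8)*(s - 6)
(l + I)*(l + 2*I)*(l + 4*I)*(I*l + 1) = I*l^4 - 6*l^3 - 7*I*l^2 - 6*l - 8*I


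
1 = 1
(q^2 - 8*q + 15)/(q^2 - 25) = (q - 3)/(q + 5)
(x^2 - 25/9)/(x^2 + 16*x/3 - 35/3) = (x + 5/3)/(x + 7)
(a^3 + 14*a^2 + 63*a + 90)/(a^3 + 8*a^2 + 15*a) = (a + 6)/a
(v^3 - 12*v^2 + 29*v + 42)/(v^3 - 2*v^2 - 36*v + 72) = (v^2 - 6*v - 7)/(v^2 + 4*v - 12)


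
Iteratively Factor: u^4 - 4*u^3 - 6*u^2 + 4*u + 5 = (u + 1)*(u^3 - 5*u^2 - u + 5) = (u - 1)*(u + 1)*(u^2 - 4*u - 5) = (u - 5)*(u - 1)*(u + 1)*(u + 1)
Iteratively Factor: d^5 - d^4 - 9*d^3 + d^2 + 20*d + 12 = (d + 1)*(d^4 - 2*d^3 - 7*d^2 + 8*d + 12) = (d + 1)*(d + 2)*(d^3 - 4*d^2 + d + 6) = (d - 2)*(d + 1)*(d + 2)*(d^2 - 2*d - 3) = (d - 3)*(d - 2)*(d + 1)*(d + 2)*(d + 1)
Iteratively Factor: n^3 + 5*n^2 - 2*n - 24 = (n + 3)*(n^2 + 2*n - 8) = (n + 3)*(n + 4)*(n - 2)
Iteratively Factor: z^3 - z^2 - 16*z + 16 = (z - 4)*(z^2 + 3*z - 4) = (z - 4)*(z + 4)*(z - 1)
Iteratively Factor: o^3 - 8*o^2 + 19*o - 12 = (o - 4)*(o^2 - 4*o + 3) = (o - 4)*(o - 1)*(o - 3)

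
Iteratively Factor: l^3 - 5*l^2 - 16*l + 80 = (l + 4)*(l^2 - 9*l + 20) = (l - 5)*(l + 4)*(l - 4)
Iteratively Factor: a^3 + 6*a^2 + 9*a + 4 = (a + 4)*(a^2 + 2*a + 1) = (a + 1)*(a + 4)*(a + 1)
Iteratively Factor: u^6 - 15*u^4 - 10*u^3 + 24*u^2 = (u)*(u^5 - 15*u^3 - 10*u^2 + 24*u) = u*(u + 2)*(u^4 - 2*u^3 - 11*u^2 + 12*u) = u*(u - 1)*(u + 2)*(u^3 - u^2 - 12*u) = u*(u - 1)*(u + 2)*(u + 3)*(u^2 - 4*u) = u*(u - 4)*(u - 1)*(u + 2)*(u + 3)*(u)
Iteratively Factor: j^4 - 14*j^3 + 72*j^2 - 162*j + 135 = (j - 3)*(j^3 - 11*j^2 + 39*j - 45) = (j - 3)^2*(j^2 - 8*j + 15) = (j - 3)^3*(j - 5)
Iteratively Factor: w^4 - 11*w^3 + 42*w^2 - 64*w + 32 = (w - 1)*(w^3 - 10*w^2 + 32*w - 32) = (w - 4)*(w - 1)*(w^2 - 6*w + 8) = (w - 4)^2*(w - 1)*(w - 2)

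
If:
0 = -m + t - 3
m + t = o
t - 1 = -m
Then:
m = -1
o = 1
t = 2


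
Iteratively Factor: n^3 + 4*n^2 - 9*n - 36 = (n + 3)*(n^2 + n - 12) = (n + 3)*(n + 4)*(n - 3)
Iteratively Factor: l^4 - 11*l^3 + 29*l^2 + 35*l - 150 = (l - 5)*(l^3 - 6*l^2 - l + 30) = (l - 5)*(l + 2)*(l^2 - 8*l + 15) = (l - 5)^2*(l + 2)*(l - 3)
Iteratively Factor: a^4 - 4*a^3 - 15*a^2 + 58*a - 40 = (a + 4)*(a^3 - 8*a^2 + 17*a - 10) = (a - 1)*(a + 4)*(a^2 - 7*a + 10) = (a - 2)*(a - 1)*(a + 4)*(a - 5)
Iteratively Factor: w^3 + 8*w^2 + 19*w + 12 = (w + 4)*(w^2 + 4*w + 3) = (w + 3)*(w + 4)*(w + 1)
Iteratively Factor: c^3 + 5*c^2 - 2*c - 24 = (c + 3)*(c^2 + 2*c - 8) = (c - 2)*(c + 3)*(c + 4)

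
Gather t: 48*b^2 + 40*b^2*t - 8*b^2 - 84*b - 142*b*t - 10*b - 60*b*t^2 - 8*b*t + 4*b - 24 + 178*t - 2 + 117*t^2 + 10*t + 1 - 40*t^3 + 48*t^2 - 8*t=40*b^2 - 90*b - 40*t^3 + t^2*(165 - 60*b) + t*(40*b^2 - 150*b + 180) - 25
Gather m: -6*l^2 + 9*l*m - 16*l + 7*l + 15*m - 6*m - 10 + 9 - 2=-6*l^2 - 9*l + m*(9*l + 9) - 3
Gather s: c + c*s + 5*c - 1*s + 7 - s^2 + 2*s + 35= 6*c - s^2 + s*(c + 1) + 42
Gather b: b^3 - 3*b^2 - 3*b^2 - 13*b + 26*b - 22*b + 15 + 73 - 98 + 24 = b^3 - 6*b^2 - 9*b + 14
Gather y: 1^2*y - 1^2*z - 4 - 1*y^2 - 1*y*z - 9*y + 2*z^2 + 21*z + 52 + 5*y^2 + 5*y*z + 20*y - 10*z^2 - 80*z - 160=4*y^2 + y*(4*z + 12) - 8*z^2 - 60*z - 112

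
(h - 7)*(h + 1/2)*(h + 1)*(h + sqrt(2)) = h^4 - 11*h^3/2 + sqrt(2)*h^3 - 10*h^2 - 11*sqrt(2)*h^2/2 - 10*sqrt(2)*h - 7*h/2 - 7*sqrt(2)/2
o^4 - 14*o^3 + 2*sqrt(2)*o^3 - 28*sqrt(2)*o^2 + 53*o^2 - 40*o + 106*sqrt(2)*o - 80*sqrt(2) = (o - 8)*(o - 5)*(o - 1)*(o + 2*sqrt(2))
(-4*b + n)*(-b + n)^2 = -4*b^3 + 9*b^2*n - 6*b*n^2 + n^3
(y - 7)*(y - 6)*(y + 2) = y^3 - 11*y^2 + 16*y + 84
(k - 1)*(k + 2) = k^2 + k - 2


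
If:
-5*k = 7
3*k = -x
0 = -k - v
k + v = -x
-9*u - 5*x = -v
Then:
No Solution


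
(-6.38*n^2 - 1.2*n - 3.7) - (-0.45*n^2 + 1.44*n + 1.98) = -5.93*n^2 - 2.64*n - 5.68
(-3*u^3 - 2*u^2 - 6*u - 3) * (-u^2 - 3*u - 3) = 3*u^5 + 11*u^4 + 21*u^3 + 27*u^2 + 27*u + 9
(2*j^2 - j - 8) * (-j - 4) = -2*j^3 - 7*j^2 + 12*j + 32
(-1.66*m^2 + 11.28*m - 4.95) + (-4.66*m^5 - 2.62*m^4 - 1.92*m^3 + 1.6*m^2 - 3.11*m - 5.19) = -4.66*m^5 - 2.62*m^4 - 1.92*m^3 - 0.0599999999999998*m^2 + 8.17*m - 10.14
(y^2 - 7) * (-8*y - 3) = -8*y^3 - 3*y^2 + 56*y + 21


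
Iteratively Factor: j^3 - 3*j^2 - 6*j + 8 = (j + 2)*(j^2 - 5*j + 4) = (j - 4)*(j + 2)*(j - 1)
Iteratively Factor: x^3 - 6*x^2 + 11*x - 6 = (x - 3)*(x^2 - 3*x + 2) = (x - 3)*(x - 2)*(x - 1)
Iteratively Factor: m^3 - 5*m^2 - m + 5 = (m - 5)*(m^2 - 1) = (m - 5)*(m + 1)*(m - 1)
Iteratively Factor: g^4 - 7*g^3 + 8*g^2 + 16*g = (g - 4)*(g^3 - 3*g^2 - 4*g) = (g - 4)*(g + 1)*(g^2 - 4*g) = g*(g - 4)*(g + 1)*(g - 4)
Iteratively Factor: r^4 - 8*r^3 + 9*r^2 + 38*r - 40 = (r - 4)*(r^3 - 4*r^2 - 7*r + 10) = (r - 4)*(r + 2)*(r^2 - 6*r + 5) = (r - 5)*(r - 4)*(r + 2)*(r - 1)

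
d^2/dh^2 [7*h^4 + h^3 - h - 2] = 6*h*(14*h + 1)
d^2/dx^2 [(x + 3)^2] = 2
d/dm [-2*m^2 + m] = 1 - 4*m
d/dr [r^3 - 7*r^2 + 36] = r*(3*r - 14)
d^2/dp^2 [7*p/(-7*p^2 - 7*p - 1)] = 98*(-7*p*(2*p + 1)^2 + (3*p + 1)*(7*p^2 + 7*p + 1))/(7*p^2 + 7*p + 1)^3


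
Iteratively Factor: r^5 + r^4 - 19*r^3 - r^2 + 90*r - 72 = (r - 1)*(r^4 + 2*r^3 - 17*r^2 - 18*r + 72) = (r - 2)*(r - 1)*(r^3 + 4*r^2 - 9*r - 36) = (r - 2)*(r - 1)*(r + 3)*(r^2 + r - 12) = (r - 3)*(r - 2)*(r - 1)*(r + 3)*(r + 4)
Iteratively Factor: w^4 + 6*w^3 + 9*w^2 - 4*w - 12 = (w - 1)*(w^3 + 7*w^2 + 16*w + 12) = (w - 1)*(w + 2)*(w^2 + 5*w + 6) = (w - 1)*(w + 2)^2*(w + 3)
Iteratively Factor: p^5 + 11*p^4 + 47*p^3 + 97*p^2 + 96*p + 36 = (p + 1)*(p^4 + 10*p^3 + 37*p^2 + 60*p + 36) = (p + 1)*(p + 3)*(p^3 + 7*p^2 + 16*p + 12) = (p + 1)*(p + 2)*(p + 3)*(p^2 + 5*p + 6) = (p + 1)*(p + 2)*(p + 3)^2*(p + 2)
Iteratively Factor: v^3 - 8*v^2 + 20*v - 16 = (v - 2)*(v^2 - 6*v + 8) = (v - 4)*(v - 2)*(v - 2)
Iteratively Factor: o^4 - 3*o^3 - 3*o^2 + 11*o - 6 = (o + 2)*(o^3 - 5*o^2 + 7*o - 3) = (o - 1)*(o + 2)*(o^2 - 4*o + 3) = (o - 1)^2*(o + 2)*(o - 3)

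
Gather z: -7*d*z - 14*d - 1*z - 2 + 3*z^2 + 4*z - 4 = -14*d + 3*z^2 + z*(3 - 7*d) - 6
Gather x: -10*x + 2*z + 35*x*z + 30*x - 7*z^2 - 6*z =x*(35*z + 20) - 7*z^2 - 4*z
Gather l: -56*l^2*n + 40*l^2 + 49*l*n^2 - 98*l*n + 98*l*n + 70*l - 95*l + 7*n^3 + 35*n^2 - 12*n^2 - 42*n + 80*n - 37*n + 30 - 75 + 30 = l^2*(40 - 56*n) + l*(49*n^2 - 25) + 7*n^3 + 23*n^2 + n - 15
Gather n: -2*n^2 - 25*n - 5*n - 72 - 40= -2*n^2 - 30*n - 112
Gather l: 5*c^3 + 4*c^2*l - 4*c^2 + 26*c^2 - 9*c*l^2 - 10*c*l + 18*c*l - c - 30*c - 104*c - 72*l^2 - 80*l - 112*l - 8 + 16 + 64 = 5*c^3 + 22*c^2 - 135*c + l^2*(-9*c - 72) + l*(4*c^2 + 8*c - 192) + 72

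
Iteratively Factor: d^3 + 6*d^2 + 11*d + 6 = (d + 3)*(d^2 + 3*d + 2) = (d + 2)*(d + 3)*(d + 1)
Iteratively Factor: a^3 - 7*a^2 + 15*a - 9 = (a - 1)*(a^2 - 6*a + 9) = (a - 3)*(a - 1)*(a - 3)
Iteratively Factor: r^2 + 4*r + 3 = (r + 3)*(r + 1)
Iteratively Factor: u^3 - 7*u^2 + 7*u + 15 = (u + 1)*(u^2 - 8*u + 15) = (u - 5)*(u + 1)*(u - 3)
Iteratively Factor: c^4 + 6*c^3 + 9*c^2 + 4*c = (c)*(c^3 + 6*c^2 + 9*c + 4) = c*(c + 4)*(c^2 + 2*c + 1) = c*(c + 1)*(c + 4)*(c + 1)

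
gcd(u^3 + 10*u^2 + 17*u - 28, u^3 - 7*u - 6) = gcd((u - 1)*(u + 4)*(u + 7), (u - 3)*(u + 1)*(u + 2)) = 1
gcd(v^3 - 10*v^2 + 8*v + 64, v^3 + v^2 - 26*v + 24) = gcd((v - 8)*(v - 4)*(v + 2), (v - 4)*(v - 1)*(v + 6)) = v - 4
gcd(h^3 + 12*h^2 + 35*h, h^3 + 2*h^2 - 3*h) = h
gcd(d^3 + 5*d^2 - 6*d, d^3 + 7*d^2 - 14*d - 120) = d + 6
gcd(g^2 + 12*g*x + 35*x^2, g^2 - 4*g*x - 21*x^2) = 1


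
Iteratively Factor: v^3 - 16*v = (v)*(v^2 - 16) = v*(v + 4)*(v - 4)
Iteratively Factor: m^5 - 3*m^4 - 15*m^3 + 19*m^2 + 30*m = (m)*(m^4 - 3*m^3 - 15*m^2 + 19*m + 30) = m*(m - 2)*(m^3 - m^2 - 17*m - 15) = m*(m - 2)*(m + 3)*(m^2 - 4*m - 5) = m*(m - 5)*(m - 2)*(m + 3)*(m + 1)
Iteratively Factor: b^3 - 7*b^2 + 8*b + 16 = (b - 4)*(b^2 - 3*b - 4) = (b - 4)*(b + 1)*(b - 4)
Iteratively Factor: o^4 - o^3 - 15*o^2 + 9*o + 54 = (o - 3)*(o^3 + 2*o^2 - 9*o - 18) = (o - 3)^2*(o^2 + 5*o + 6) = (o - 3)^2*(o + 3)*(o + 2)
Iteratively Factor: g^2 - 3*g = (g - 3)*(g)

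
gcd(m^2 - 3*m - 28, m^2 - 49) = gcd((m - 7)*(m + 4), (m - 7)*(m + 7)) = m - 7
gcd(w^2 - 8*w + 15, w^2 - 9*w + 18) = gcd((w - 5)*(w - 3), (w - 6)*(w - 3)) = w - 3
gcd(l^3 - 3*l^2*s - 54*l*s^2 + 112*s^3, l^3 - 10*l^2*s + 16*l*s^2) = l^2 - 10*l*s + 16*s^2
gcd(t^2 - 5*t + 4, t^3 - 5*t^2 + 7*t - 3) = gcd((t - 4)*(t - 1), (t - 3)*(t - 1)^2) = t - 1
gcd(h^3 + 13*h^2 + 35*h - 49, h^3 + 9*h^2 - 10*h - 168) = h + 7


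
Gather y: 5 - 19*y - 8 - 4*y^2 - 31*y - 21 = -4*y^2 - 50*y - 24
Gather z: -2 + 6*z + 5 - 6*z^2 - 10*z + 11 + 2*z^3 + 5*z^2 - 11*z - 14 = 2*z^3 - z^2 - 15*z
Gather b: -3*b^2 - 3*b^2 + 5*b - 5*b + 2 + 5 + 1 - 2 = 6 - 6*b^2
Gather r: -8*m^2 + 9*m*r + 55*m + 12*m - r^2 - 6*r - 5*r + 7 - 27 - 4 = -8*m^2 + 67*m - r^2 + r*(9*m - 11) - 24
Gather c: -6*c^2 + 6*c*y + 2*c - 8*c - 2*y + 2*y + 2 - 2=-6*c^2 + c*(6*y - 6)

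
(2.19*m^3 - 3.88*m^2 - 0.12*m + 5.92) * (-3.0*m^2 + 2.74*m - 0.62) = -6.57*m^5 + 17.6406*m^4 - 11.629*m^3 - 15.6832*m^2 + 16.2952*m - 3.6704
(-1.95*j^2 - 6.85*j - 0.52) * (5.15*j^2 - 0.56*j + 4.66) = -10.0425*j^4 - 34.1855*j^3 - 7.929*j^2 - 31.6298*j - 2.4232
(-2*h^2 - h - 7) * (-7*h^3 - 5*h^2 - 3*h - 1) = 14*h^5 + 17*h^4 + 60*h^3 + 40*h^2 + 22*h + 7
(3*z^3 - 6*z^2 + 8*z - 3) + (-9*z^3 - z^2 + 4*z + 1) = -6*z^3 - 7*z^2 + 12*z - 2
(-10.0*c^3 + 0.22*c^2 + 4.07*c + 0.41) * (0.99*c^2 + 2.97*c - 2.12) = -9.9*c^5 - 29.4822*c^4 + 25.8827*c^3 + 12.0274*c^2 - 7.4107*c - 0.8692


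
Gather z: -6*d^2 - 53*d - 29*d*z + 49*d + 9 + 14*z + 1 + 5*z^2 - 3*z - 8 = -6*d^2 - 4*d + 5*z^2 + z*(11 - 29*d) + 2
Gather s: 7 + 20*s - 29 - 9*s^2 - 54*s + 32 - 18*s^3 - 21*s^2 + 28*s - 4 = -18*s^3 - 30*s^2 - 6*s + 6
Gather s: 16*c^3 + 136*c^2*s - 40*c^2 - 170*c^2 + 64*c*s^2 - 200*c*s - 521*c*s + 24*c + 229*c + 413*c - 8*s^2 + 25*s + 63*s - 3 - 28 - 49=16*c^3 - 210*c^2 + 666*c + s^2*(64*c - 8) + s*(136*c^2 - 721*c + 88) - 80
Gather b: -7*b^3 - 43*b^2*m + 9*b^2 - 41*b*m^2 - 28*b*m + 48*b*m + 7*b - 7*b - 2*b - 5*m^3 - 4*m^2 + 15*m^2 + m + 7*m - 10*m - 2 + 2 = -7*b^3 + b^2*(9 - 43*m) + b*(-41*m^2 + 20*m - 2) - 5*m^3 + 11*m^2 - 2*m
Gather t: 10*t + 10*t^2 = 10*t^2 + 10*t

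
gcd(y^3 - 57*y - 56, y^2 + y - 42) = y + 7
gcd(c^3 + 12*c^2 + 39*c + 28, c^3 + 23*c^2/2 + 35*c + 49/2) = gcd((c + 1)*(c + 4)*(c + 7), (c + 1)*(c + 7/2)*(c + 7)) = c^2 + 8*c + 7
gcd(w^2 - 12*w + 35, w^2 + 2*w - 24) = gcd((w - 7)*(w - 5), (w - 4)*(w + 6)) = 1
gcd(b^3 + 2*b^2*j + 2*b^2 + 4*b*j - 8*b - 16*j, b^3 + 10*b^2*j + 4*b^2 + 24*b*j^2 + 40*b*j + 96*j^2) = b + 4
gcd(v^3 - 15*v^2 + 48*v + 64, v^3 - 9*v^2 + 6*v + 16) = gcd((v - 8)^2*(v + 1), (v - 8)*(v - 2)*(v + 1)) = v^2 - 7*v - 8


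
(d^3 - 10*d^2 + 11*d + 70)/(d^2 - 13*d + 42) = (d^2 - 3*d - 10)/(d - 6)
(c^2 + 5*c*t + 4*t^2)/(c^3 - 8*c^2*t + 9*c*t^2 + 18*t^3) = (c + 4*t)/(c^2 - 9*c*t + 18*t^2)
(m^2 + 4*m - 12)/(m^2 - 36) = (m - 2)/(m - 6)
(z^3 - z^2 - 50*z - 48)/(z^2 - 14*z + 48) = (z^2 + 7*z + 6)/(z - 6)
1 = 1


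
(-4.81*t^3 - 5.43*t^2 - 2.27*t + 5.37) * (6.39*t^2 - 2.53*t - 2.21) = -30.7359*t^5 - 22.5284*t^4 + 9.8627*t^3 + 52.0577*t^2 - 8.5694*t - 11.8677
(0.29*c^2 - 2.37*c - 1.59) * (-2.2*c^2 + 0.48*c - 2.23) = -0.638*c^4 + 5.3532*c^3 + 1.7137*c^2 + 4.5219*c + 3.5457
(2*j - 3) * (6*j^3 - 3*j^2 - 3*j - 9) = 12*j^4 - 24*j^3 + 3*j^2 - 9*j + 27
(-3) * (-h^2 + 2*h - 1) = 3*h^2 - 6*h + 3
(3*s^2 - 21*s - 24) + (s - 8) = 3*s^2 - 20*s - 32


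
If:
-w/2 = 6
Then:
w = -12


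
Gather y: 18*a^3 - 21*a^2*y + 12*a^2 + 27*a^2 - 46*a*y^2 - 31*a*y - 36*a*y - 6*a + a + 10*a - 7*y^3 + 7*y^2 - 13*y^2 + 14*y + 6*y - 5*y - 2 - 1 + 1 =18*a^3 + 39*a^2 + 5*a - 7*y^3 + y^2*(-46*a - 6) + y*(-21*a^2 - 67*a + 15) - 2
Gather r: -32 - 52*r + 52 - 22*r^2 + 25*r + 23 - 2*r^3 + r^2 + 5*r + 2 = -2*r^3 - 21*r^2 - 22*r + 45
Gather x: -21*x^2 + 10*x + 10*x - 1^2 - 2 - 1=-21*x^2 + 20*x - 4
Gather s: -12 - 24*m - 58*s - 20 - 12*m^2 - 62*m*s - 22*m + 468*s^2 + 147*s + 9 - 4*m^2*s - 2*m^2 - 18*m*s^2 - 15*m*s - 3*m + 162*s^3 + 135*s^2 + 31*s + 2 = -14*m^2 - 49*m + 162*s^3 + s^2*(603 - 18*m) + s*(-4*m^2 - 77*m + 120) - 21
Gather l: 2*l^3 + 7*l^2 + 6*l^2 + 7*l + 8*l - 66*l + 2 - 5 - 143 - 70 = 2*l^3 + 13*l^2 - 51*l - 216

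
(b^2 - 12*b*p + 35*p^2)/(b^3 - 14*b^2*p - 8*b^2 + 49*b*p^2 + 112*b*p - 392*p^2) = (-b + 5*p)/(-b^2 + 7*b*p + 8*b - 56*p)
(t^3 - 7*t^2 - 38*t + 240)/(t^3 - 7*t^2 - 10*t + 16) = (t^2 + t - 30)/(t^2 + t - 2)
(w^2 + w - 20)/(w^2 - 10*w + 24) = (w + 5)/(w - 6)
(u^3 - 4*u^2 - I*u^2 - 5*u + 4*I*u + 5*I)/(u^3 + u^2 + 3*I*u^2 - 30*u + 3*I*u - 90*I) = (u^2 + u*(1 - I) - I)/(u^2 + 3*u*(2 + I) + 18*I)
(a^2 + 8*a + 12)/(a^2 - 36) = (a + 2)/(a - 6)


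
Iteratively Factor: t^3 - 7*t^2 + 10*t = (t)*(t^2 - 7*t + 10) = t*(t - 2)*(t - 5)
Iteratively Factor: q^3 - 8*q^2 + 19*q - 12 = (q - 3)*(q^2 - 5*q + 4) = (q - 4)*(q - 3)*(q - 1)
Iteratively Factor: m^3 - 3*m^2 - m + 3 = (m + 1)*(m^2 - 4*m + 3) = (m - 3)*(m + 1)*(m - 1)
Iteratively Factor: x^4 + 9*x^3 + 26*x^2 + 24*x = (x + 2)*(x^3 + 7*x^2 + 12*x) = (x + 2)*(x + 4)*(x^2 + 3*x) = x*(x + 2)*(x + 4)*(x + 3)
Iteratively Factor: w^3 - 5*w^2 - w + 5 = (w + 1)*(w^2 - 6*w + 5) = (w - 5)*(w + 1)*(w - 1)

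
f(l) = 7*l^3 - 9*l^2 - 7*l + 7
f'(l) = 21*l^2 - 18*l - 7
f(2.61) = 51.88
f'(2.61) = 89.07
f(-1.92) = -62.28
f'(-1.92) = 104.97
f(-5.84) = -1653.31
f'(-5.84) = 814.34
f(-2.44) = -131.19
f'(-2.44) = 161.95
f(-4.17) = -627.89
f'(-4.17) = 433.23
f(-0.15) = 7.82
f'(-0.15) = -3.83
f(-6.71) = -2466.03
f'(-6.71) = 1059.29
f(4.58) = 458.66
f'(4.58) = 351.06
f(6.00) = 1153.00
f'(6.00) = 641.00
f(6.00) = 1153.00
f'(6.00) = 641.00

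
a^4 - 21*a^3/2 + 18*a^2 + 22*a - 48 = (a - 8)*(a - 2)^2*(a + 3/2)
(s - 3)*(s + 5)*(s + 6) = s^3 + 8*s^2 - 3*s - 90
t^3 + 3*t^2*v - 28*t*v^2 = t*(t - 4*v)*(t + 7*v)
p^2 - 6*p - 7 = (p - 7)*(p + 1)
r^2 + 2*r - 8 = (r - 2)*(r + 4)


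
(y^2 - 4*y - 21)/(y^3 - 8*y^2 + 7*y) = (y + 3)/(y*(y - 1))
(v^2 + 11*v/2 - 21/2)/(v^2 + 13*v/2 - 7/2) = (2*v - 3)/(2*v - 1)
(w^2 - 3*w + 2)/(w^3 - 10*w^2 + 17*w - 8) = (w - 2)/(w^2 - 9*w + 8)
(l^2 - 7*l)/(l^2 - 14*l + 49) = l/(l - 7)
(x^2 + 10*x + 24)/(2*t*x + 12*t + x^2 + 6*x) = (x + 4)/(2*t + x)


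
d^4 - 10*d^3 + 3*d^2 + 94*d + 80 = (d - 8)*(d - 5)*(d + 1)*(d + 2)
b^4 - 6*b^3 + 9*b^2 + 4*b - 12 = (b - 3)*(b - 2)^2*(b + 1)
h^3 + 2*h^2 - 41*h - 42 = (h - 6)*(h + 1)*(h + 7)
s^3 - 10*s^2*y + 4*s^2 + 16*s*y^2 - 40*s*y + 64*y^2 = (s + 4)*(s - 8*y)*(s - 2*y)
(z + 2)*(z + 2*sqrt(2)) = z^2 + 2*z + 2*sqrt(2)*z + 4*sqrt(2)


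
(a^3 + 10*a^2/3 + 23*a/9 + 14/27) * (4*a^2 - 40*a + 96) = 4*a^5 - 80*a^4/3 - 244*a^3/9 + 5936*a^2/27 + 6064*a/27 + 448/9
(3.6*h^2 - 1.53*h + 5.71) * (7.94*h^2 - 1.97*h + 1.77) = 28.584*h^4 - 19.2402*h^3 + 54.7235*h^2 - 13.9568*h + 10.1067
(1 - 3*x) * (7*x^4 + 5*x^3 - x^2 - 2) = -21*x^5 - 8*x^4 + 8*x^3 - x^2 + 6*x - 2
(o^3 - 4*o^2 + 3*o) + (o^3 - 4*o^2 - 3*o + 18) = 2*o^3 - 8*o^2 + 18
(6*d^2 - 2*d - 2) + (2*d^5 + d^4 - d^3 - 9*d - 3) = 2*d^5 + d^4 - d^3 + 6*d^2 - 11*d - 5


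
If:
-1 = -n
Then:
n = 1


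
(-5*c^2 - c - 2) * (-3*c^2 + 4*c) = 15*c^4 - 17*c^3 + 2*c^2 - 8*c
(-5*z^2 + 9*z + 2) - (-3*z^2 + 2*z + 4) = -2*z^2 + 7*z - 2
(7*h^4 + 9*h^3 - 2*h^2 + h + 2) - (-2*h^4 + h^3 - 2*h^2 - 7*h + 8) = 9*h^4 + 8*h^3 + 8*h - 6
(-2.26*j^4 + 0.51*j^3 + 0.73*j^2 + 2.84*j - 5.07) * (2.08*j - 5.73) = -4.7008*j^5 + 14.0106*j^4 - 1.4039*j^3 + 1.7243*j^2 - 26.8188*j + 29.0511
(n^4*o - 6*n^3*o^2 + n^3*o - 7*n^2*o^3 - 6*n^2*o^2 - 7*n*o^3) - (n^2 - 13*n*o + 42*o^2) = n^4*o - 6*n^3*o^2 + n^3*o - 7*n^2*o^3 - 6*n^2*o^2 - n^2 - 7*n*o^3 + 13*n*o - 42*o^2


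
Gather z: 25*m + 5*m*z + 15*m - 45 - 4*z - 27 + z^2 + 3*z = 40*m + z^2 + z*(5*m - 1) - 72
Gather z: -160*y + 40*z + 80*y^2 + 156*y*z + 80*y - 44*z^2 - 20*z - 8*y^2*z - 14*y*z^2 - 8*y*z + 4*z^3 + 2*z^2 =80*y^2 - 80*y + 4*z^3 + z^2*(-14*y - 42) + z*(-8*y^2 + 148*y + 20)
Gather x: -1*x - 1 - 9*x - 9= -10*x - 10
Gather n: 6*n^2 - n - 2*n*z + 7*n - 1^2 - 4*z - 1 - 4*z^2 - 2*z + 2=6*n^2 + n*(6 - 2*z) - 4*z^2 - 6*z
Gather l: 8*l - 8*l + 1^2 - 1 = 0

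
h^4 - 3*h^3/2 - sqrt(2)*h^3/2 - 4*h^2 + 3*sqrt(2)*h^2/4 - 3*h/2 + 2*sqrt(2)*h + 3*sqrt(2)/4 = (h - 3)*(h + 1/2)*(h + 1)*(h - sqrt(2)/2)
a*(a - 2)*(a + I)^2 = a^4 - 2*a^3 + 2*I*a^3 - a^2 - 4*I*a^2 + 2*a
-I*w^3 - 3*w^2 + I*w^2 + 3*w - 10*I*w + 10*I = (w - 5*I)*(w + 2*I)*(-I*w + I)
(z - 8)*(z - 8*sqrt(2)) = z^2 - 8*sqrt(2)*z - 8*z + 64*sqrt(2)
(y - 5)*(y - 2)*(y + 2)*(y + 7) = y^4 + 2*y^3 - 39*y^2 - 8*y + 140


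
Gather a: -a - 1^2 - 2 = -a - 3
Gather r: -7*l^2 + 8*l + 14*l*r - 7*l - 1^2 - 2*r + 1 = -7*l^2 + l + r*(14*l - 2)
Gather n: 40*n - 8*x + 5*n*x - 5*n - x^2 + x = n*(5*x + 35) - x^2 - 7*x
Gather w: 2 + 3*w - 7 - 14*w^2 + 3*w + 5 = -14*w^2 + 6*w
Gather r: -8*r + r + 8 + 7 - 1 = 14 - 7*r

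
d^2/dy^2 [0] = 0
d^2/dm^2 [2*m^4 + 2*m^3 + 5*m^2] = 24*m^2 + 12*m + 10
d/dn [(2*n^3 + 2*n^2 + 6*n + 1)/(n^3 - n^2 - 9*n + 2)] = (-4*n^4 - 48*n^3 - 3*n^2 + 10*n + 21)/(n^6 - 2*n^5 - 17*n^4 + 22*n^3 + 77*n^2 - 36*n + 4)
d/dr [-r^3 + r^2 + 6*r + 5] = -3*r^2 + 2*r + 6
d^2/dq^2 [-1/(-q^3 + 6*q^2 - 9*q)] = 6*(2*q^2 - 4*q + 3)/(q^3*(q^4 - 12*q^3 + 54*q^2 - 108*q + 81))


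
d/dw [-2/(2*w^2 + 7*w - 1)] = 2*(4*w + 7)/(2*w^2 + 7*w - 1)^2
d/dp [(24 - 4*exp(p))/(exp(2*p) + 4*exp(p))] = 4*(exp(2*p) - 12*exp(p) - 24)*exp(-p)/(exp(2*p) + 8*exp(p) + 16)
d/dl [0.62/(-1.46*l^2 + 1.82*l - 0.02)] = (1.8104*l - 1.1284)/(1.46*l^2 - 1.82*l + 0.02)^2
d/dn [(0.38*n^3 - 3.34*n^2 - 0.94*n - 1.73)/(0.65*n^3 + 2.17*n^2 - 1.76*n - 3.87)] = (2.9956*n^4 - 0.115600000000001*n^3 + 6.8799*n^2 + 33.3598*n + 0.593)/(0.4225*n^6 + 2.821*n^5 + 2.4209*n^4 - 12.6694*n^3 - 13.6982*n^2 + 13.6224*n + 14.9769)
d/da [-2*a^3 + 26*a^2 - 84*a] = -6*a^2 + 52*a - 84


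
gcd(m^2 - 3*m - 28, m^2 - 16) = m + 4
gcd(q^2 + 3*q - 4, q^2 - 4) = 1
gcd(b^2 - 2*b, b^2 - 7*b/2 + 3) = b - 2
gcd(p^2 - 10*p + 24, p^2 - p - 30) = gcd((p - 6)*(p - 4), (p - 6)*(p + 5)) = p - 6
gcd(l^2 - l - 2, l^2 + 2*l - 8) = l - 2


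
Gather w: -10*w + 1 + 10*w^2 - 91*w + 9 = 10*w^2 - 101*w + 10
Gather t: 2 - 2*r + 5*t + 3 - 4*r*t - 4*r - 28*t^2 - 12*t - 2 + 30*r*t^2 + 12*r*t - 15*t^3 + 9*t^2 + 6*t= -6*r - 15*t^3 + t^2*(30*r - 19) + t*(8*r - 1) + 3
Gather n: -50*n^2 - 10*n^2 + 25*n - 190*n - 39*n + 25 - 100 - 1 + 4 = -60*n^2 - 204*n - 72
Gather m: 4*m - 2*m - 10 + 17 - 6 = 2*m + 1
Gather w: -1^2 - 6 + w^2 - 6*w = w^2 - 6*w - 7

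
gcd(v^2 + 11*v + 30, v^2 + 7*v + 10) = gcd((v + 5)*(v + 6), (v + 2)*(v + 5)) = v + 5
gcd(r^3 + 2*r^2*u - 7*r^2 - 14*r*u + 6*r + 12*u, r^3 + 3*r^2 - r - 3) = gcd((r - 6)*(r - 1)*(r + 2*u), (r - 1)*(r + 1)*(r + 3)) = r - 1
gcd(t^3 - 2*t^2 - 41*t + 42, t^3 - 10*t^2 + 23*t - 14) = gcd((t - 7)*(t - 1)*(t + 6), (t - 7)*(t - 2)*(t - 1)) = t^2 - 8*t + 7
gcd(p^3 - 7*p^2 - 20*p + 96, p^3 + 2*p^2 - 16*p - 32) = p + 4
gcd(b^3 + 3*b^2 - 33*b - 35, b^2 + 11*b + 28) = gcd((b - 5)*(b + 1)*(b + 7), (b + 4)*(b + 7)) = b + 7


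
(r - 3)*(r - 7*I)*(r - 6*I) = r^3 - 3*r^2 - 13*I*r^2 - 42*r + 39*I*r + 126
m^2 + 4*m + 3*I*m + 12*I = (m + 4)*(m + 3*I)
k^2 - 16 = (k - 4)*(k + 4)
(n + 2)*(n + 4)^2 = n^3 + 10*n^2 + 32*n + 32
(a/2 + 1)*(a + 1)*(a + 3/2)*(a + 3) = a^4/2 + 15*a^3/4 + 10*a^2 + 45*a/4 + 9/2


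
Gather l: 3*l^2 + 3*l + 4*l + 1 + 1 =3*l^2 + 7*l + 2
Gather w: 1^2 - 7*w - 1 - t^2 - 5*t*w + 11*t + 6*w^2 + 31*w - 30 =-t^2 + 11*t + 6*w^2 + w*(24 - 5*t) - 30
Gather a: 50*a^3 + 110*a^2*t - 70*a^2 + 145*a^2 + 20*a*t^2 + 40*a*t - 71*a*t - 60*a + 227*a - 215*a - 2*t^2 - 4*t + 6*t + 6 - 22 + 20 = 50*a^3 + a^2*(110*t + 75) + a*(20*t^2 - 31*t - 48) - 2*t^2 + 2*t + 4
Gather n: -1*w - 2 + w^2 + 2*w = w^2 + w - 2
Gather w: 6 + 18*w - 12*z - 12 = 18*w - 12*z - 6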